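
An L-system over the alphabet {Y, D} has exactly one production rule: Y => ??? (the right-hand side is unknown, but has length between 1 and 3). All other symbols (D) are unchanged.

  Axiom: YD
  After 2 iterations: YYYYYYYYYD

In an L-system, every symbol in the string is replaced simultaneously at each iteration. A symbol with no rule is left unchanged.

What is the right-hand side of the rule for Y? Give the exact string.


Answer: YYY

Derivation:
Trying Y => YYY:
  Step 0: YD
  Step 1: YYYD
  Step 2: YYYYYYYYYD
Matches the given result.


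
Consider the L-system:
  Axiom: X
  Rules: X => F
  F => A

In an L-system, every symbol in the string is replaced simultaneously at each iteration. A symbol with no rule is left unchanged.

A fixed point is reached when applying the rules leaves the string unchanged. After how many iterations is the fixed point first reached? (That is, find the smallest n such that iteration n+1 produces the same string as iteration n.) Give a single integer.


Step 0: X
Step 1: F
Step 2: A
Step 3: A  (unchanged — fixed point at step 2)

Answer: 2


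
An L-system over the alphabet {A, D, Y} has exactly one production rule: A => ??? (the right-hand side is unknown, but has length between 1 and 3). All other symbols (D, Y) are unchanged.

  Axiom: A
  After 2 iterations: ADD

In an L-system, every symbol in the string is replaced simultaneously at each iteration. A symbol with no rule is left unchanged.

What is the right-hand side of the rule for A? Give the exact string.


Trying A => AD:
  Step 0: A
  Step 1: AD
  Step 2: ADD
Matches the given result.

Answer: AD


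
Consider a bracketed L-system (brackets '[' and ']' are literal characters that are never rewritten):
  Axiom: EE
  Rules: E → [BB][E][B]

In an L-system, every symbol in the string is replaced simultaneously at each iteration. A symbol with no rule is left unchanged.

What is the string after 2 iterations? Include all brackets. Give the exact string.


Step 0: EE
Step 1: [BB][E][B][BB][E][B]
Step 2: [BB][[BB][E][B]][B][BB][[BB][E][B]][B]

Answer: [BB][[BB][E][B]][B][BB][[BB][E][B]][B]


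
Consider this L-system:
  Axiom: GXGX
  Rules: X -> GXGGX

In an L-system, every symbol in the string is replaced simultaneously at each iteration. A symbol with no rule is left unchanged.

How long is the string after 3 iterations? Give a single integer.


Step 0: length = 4
Step 1: length = 12
Step 2: length = 28
Step 3: length = 60

Answer: 60


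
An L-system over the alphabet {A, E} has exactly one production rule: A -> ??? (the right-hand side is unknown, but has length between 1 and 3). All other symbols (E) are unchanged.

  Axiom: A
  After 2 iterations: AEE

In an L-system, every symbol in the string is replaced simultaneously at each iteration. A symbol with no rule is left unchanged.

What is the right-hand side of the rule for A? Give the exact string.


Answer: AE

Derivation:
Trying A -> AE:
  Step 0: A
  Step 1: AE
  Step 2: AEE
Matches the given result.


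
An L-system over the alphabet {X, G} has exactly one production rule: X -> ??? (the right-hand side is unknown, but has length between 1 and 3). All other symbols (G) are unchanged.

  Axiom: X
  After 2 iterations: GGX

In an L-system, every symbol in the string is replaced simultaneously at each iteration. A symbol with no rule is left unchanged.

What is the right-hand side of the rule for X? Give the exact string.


Answer: GX

Derivation:
Trying X -> GX:
  Step 0: X
  Step 1: GX
  Step 2: GGX
Matches the given result.


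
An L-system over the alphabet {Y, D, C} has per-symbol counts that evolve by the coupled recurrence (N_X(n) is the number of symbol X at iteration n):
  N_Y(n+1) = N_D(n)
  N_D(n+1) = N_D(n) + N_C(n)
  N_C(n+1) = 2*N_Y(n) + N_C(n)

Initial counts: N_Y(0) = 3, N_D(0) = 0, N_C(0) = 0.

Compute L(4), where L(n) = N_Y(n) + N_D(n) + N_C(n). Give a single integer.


Step 0: N_Y=3, N_D=0, N_C=0, L=3
Step 1: N_Y=0, N_D=0, N_C=6, L=6
Step 2: N_Y=0, N_D=6, N_C=6, L=12
Step 3: N_Y=6, N_D=12, N_C=6, L=24
Step 4: N_Y=12, N_D=18, N_C=18, L=48

Answer: 48


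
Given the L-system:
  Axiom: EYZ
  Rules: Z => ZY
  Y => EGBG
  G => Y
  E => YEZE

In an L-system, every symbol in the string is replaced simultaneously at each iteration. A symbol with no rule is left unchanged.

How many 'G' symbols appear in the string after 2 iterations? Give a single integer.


Step 0: EYZ  (0 'G')
Step 1: YEZEEGBGZY  (2 'G')
Step 2: EGBGYEZEZYYEZEYEZEYBYZYEGBG  (4 'G')

Answer: 4


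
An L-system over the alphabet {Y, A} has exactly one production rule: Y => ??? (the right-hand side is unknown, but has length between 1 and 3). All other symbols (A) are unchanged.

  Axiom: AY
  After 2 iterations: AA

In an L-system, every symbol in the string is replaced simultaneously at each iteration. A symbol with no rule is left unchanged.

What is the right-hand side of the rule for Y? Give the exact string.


Answer: A

Derivation:
Trying Y => A:
  Step 0: AY
  Step 1: AA
  Step 2: AA
Matches the given result.


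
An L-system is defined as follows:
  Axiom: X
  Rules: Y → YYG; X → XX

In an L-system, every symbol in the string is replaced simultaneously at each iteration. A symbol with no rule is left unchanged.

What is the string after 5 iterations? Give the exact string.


Step 0: X
Step 1: XX
Step 2: XXXX
Step 3: XXXXXXXX
Step 4: XXXXXXXXXXXXXXXX
Step 5: XXXXXXXXXXXXXXXXXXXXXXXXXXXXXXXX

Answer: XXXXXXXXXXXXXXXXXXXXXXXXXXXXXXXX


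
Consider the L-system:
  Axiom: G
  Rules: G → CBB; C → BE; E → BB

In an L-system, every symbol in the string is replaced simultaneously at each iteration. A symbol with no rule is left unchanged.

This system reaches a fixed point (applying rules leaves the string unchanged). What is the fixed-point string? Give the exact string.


Step 0: G
Step 1: CBB
Step 2: BEBB
Step 3: BBBBB
Step 4: BBBBB  (unchanged — fixed point at step 3)

Answer: BBBBB


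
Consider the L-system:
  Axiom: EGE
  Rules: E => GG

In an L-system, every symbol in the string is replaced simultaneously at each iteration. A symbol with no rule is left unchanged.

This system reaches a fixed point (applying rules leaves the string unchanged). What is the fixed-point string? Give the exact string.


Answer: GGGGG

Derivation:
Step 0: EGE
Step 1: GGGGG
Step 2: GGGGG  (unchanged — fixed point at step 1)


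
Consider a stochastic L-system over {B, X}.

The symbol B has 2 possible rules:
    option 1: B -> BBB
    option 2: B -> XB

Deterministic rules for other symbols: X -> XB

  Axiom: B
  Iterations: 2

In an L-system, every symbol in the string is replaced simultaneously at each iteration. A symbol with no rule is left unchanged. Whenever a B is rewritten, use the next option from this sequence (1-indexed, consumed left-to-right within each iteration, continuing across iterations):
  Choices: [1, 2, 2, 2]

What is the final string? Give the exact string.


Answer: XBXBXB

Derivation:
Step 0: B
Step 1: BBB  (used choices [1])
Step 2: XBXBXB  (used choices [2, 2, 2])


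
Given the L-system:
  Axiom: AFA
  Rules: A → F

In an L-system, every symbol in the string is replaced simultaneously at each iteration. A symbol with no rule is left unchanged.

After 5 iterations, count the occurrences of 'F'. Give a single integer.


Answer: 3

Derivation:
Step 0: AFA  (1 'F')
Step 1: FFF  (3 'F')
Step 2: FFF  (3 'F')
Step 3: FFF  (3 'F')
Step 4: FFF  (3 'F')
Step 5: FFF  (3 'F')


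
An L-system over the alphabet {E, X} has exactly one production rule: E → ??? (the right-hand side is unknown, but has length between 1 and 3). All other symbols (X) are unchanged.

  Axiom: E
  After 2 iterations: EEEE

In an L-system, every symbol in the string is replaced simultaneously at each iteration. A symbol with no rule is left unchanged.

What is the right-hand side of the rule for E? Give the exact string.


Trying E → EE:
  Step 0: E
  Step 1: EE
  Step 2: EEEE
Matches the given result.

Answer: EE


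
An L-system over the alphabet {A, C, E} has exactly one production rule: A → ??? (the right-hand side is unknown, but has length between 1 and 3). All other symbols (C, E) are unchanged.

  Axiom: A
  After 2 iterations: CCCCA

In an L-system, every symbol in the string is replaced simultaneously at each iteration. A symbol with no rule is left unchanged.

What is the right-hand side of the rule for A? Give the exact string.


Trying A → CCA:
  Step 0: A
  Step 1: CCA
  Step 2: CCCCA
Matches the given result.

Answer: CCA


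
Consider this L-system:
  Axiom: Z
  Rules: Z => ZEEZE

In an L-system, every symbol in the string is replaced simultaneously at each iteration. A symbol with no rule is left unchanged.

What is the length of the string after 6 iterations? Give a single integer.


Answer: 253

Derivation:
Step 0: length = 1
Step 1: length = 5
Step 2: length = 13
Step 3: length = 29
Step 4: length = 61
Step 5: length = 125
Step 6: length = 253


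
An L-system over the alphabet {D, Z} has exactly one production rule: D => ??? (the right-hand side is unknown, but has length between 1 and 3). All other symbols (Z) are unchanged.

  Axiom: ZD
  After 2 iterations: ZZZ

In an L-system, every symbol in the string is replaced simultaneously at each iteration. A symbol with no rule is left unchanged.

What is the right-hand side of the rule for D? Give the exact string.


Answer: ZZ

Derivation:
Trying D => ZZ:
  Step 0: ZD
  Step 1: ZZZ
  Step 2: ZZZ
Matches the given result.


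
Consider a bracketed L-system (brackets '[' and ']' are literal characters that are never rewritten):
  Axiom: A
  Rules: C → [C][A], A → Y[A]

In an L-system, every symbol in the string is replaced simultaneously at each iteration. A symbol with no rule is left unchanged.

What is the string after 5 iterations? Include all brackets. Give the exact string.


Step 0: A
Step 1: Y[A]
Step 2: Y[Y[A]]
Step 3: Y[Y[Y[A]]]
Step 4: Y[Y[Y[Y[A]]]]
Step 5: Y[Y[Y[Y[Y[A]]]]]

Answer: Y[Y[Y[Y[Y[A]]]]]


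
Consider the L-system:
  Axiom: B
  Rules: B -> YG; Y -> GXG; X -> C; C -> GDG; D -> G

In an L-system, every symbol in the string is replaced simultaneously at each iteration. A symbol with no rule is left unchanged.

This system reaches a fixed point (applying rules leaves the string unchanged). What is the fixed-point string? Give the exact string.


Step 0: B
Step 1: YG
Step 2: GXGG
Step 3: GCGG
Step 4: GGDGGG
Step 5: GGGGGG
Step 6: GGGGGG  (unchanged — fixed point at step 5)

Answer: GGGGGG


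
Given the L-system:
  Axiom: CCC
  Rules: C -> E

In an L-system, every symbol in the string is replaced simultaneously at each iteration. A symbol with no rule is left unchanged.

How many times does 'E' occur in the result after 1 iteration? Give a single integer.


Answer: 3

Derivation:
Step 0: CCC  (0 'E')
Step 1: EEE  (3 'E')


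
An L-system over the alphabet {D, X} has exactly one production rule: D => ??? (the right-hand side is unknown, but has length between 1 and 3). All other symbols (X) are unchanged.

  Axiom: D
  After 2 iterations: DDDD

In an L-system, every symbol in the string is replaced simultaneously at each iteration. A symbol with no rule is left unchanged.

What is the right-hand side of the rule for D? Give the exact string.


Trying D => DD:
  Step 0: D
  Step 1: DD
  Step 2: DDDD
Matches the given result.

Answer: DD


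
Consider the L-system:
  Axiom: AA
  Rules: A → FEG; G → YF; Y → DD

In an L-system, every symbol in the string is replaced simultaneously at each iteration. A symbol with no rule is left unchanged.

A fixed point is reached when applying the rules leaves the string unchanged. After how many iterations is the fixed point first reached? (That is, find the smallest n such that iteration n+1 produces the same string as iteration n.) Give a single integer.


Step 0: AA
Step 1: FEGFEG
Step 2: FEYFFEYF
Step 3: FEDDFFEDDF
Step 4: FEDDFFEDDF  (unchanged — fixed point at step 3)

Answer: 3


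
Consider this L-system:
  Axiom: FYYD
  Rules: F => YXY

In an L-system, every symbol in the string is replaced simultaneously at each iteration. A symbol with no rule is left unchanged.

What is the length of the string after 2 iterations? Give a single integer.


Answer: 6

Derivation:
Step 0: length = 4
Step 1: length = 6
Step 2: length = 6


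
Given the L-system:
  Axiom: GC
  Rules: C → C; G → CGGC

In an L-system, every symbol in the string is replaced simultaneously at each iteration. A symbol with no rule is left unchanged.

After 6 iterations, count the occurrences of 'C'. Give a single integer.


Answer: 127

Derivation:
Step 0: GC  (1 'C')
Step 1: CGGCC  (3 'C')
Step 2: CCGGCCGGCCC  (7 'C')
Step 3: CCCGGCCGGCCCCGGCCGGCCCC  (15 'C')
Step 4: CCCCGGCCGGCCCCGGCCGGCCCCCCGGCCGGCCCCGGCCGGCCCCC  (31 'C')
Step 5: CCCCCGGCCGGCCCCGGCCGGCCCCCCGGCCGGCCCCGGCCGGCCCCCCCCGGCCGGCCCCGGCCGGCCCCCCGGCCGGCCCCGGCCGGCCCCCC  (63 'C')
Step 6: CCCCCCGGCCGGCCCCGGCCGGCCCCCCGGCCGGCCCCGGCCGGCCCCCCCCGGCCGGCCCCGGCCGGCCCCCCGGCCGGCCCCGGCCGGCCCCCCCCCCGGCCGGCCCCGGCCGGCCCCCCGGCCGGCCCCGGCCGGCCCCCCCCGGCCGGCCCCGGCCGGCCCCCCGGCCGGCCCCGGCCGGCCCCCCC  (127 'C')


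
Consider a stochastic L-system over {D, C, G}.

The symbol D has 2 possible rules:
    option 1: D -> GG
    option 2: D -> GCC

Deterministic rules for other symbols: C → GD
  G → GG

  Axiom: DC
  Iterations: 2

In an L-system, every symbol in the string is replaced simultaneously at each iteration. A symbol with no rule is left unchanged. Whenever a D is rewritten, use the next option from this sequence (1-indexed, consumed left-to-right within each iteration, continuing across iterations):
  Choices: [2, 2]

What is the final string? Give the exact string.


Step 0: DC
Step 1: GCCGD  (used choices [2])
Step 2: GGGDGDGGGCC  (used choices [2])

Answer: GGGDGDGGGCC


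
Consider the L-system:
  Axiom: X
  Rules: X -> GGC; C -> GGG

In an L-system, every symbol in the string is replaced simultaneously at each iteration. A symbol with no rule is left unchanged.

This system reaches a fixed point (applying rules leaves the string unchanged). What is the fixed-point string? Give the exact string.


Step 0: X
Step 1: GGC
Step 2: GGGGG
Step 3: GGGGG  (unchanged — fixed point at step 2)

Answer: GGGGG


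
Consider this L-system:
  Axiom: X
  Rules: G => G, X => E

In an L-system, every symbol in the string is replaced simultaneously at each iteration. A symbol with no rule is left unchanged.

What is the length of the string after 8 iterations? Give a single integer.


Answer: 1

Derivation:
Step 0: length = 1
Step 1: length = 1
Step 2: length = 1
Step 3: length = 1
Step 4: length = 1
Step 5: length = 1
Step 6: length = 1
Step 7: length = 1
Step 8: length = 1


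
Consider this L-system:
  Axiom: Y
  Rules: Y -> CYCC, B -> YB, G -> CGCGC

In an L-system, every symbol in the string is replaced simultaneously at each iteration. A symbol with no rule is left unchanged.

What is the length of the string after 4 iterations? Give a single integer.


Step 0: length = 1
Step 1: length = 4
Step 2: length = 7
Step 3: length = 10
Step 4: length = 13

Answer: 13


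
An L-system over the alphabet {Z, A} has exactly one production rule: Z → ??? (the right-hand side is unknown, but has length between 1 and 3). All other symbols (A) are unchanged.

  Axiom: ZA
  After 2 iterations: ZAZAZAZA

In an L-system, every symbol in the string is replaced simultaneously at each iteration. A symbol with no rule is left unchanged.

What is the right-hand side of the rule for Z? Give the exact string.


Answer: ZAZ

Derivation:
Trying Z → ZAZ:
  Step 0: ZA
  Step 1: ZAZA
  Step 2: ZAZAZAZA
Matches the given result.


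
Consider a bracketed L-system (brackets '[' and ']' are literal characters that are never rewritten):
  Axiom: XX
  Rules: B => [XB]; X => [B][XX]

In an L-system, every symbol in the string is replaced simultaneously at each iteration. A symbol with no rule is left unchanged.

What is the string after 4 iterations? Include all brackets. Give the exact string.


Step 0: XX
Step 1: [B][XX][B][XX]
Step 2: [[XB]][[B][XX][B][XX]][[XB]][[B][XX][B][XX]]
Step 3: [[[B][XX][XB]]][[[XB]][[B][XX][B][XX]][[XB]][[B][XX][B][XX]]][[[B][XX][XB]]][[[XB]][[B][XX][B][XX]][[XB]][[B][XX][B][XX]]]
Step 4: [[[[XB]][[B][XX][B][XX]][[B][XX][XB]]]][[[[B][XX][XB]]][[[XB]][[B][XX][B][XX]][[XB]][[B][XX][B][XX]]][[[B][XX][XB]]][[[XB]][[B][XX][B][XX]][[XB]][[B][XX][B][XX]]]][[[[XB]][[B][XX][B][XX]][[B][XX][XB]]]][[[[B][XX][XB]]][[[XB]][[B][XX][B][XX]][[XB]][[B][XX][B][XX]]][[[B][XX][XB]]][[[XB]][[B][XX][B][XX]][[XB]][[B][XX][B][XX]]]]

Answer: [[[[XB]][[B][XX][B][XX]][[B][XX][XB]]]][[[[B][XX][XB]]][[[XB]][[B][XX][B][XX]][[XB]][[B][XX][B][XX]]][[[B][XX][XB]]][[[XB]][[B][XX][B][XX]][[XB]][[B][XX][B][XX]]]][[[[XB]][[B][XX][B][XX]][[B][XX][XB]]]][[[[B][XX][XB]]][[[XB]][[B][XX][B][XX]][[XB]][[B][XX][B][XX]]][[[B][XX][XB]]][[[XB]][[B][XX][B][XX]][[XB]][[B][XX][B][XX]]]]


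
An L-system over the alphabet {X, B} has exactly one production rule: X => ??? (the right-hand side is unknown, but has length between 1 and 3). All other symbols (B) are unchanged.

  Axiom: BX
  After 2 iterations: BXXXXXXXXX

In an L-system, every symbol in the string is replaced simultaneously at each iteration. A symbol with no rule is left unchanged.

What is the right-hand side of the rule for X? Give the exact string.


Answer: XXX

Derivation:
Trying X => XXX:
  Step 0: BX
  Step 1: BXXX
  Step 2: BXXXXXXXXX
Matches the given result.


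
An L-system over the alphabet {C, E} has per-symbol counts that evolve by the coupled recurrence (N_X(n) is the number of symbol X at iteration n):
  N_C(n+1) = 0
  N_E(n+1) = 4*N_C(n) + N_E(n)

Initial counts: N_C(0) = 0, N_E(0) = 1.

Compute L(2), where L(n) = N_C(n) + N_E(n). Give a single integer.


Answer: 1

Derivation:
Step 0: N_C=0, N_E=1, L=1
Step 1: N_C=0, N_E=1, L=1
Step 2: N_C=0, N_E=1, L=1


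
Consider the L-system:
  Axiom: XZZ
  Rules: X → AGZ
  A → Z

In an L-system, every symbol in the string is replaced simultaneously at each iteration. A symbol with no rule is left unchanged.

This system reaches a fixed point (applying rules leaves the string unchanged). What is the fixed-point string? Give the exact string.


Step 0: XZZ
Step 1: AGZZZ
Step 2: ZGZZZ
Step 3: ZGZZZ  (unchanged — fixed point at step 2)

Answer: ZGZZZ


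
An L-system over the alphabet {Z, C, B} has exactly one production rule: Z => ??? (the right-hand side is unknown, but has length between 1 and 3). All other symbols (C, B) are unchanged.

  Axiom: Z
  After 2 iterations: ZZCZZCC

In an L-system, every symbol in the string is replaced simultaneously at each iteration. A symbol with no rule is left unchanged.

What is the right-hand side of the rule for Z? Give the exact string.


Trying Z => ZZC:
  Step 0: Z
  Step 1: ZZC
  Step 2: ZZCZZCC
Matches the given result.

Answer: ZZC


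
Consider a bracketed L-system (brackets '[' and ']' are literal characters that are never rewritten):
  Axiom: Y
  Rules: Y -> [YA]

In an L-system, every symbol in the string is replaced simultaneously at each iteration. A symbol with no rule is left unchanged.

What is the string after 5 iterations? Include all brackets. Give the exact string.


Step 0: Y
Step 1: [YA]
Step 2: [[YA]A]
Step 3: [[[YA]A]A]
Step 4: [[[[YA]A]A]A]
Step 5: [[[[[YA]A]A]A]A]

Answer: [[[[[YA]A]A]A]A]


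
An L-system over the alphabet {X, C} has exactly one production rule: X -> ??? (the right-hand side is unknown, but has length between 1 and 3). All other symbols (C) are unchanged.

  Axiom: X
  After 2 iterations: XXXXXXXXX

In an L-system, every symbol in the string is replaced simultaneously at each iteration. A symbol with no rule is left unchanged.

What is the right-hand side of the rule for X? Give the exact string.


Answer: XXX

Derivation:
Trying X -> XXX:
  Step 0: X
  Step 1: XXX
  Step 2: XXXXXXXXX
Matches the given result.


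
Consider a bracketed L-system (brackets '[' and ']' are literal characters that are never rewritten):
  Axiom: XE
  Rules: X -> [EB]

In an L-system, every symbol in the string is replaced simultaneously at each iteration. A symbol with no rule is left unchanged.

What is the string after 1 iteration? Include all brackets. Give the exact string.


Answer: [EB]E

Derivation:
Step 0: XE
Step 1: [EB]E


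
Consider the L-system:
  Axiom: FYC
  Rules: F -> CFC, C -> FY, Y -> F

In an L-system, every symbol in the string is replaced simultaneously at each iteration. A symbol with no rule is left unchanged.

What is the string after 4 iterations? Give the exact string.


Answer: FYCFCFYCFCCFCFFYCFCFYCFCFFYCFCFYCFCCFCFFYCFCFYCFCFCFCFFYCFCFYCFCFFYCFCFY

Derivation:
Step 0: FYC
Step 1: CFCFFY
Step 2: FYCFCFYCFCCFCF
Step 3: CFCFFYCFCFYCFCFFYCFCFYFYCFCFYCFC
Step 4: FYCFCFYCFCCFCFFYCFCFYCFCFFYCFCFYCFCCFCFFYCFCFYCFCFCFCFFYCFCFYCFCFFYCFCFY


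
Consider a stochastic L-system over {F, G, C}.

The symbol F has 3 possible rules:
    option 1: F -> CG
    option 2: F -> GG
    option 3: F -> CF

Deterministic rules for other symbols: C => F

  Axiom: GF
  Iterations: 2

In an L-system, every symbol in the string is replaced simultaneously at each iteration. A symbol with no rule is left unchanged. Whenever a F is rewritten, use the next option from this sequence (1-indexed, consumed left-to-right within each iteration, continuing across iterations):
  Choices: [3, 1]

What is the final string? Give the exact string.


Answer: GFCG

Derivation:
Step 0: GF
Step 1: GCF  (used choices [3])
Step 2: GFCG  (used choices [1])


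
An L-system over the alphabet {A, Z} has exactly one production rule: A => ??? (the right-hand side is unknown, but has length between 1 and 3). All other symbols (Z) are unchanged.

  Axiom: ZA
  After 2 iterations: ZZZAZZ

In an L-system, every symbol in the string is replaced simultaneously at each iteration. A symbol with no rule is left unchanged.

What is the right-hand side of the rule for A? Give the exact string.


Trying A => ZAZ:
  Step 0: ZA
  Step 1: ZZAZ
  Step 2: ZZZAZZ
Matches the given result.

Answer: ZAZ


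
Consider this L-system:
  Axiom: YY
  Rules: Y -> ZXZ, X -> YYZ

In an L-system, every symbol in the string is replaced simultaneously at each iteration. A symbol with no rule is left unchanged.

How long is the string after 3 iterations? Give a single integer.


Answer: 18

Derivation:
Step 0: length = 2
Step 1: length = 6
Step 2: length = 10
Step 3: length = 18


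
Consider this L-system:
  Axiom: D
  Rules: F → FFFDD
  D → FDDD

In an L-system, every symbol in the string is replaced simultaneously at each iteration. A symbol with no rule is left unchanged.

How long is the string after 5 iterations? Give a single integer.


Answer: 1432

Derivation:
Step 0: length = 1
Step 1: length = 4
Step 2: length = 17
Step 3: length = 74
Step 4: length = 325
Step 5: length = 1432


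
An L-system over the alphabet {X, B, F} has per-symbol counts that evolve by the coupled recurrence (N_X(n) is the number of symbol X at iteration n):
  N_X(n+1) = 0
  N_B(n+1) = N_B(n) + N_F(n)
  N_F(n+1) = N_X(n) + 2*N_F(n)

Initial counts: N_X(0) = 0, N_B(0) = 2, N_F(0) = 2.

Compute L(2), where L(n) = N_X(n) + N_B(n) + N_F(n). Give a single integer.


Step 0: N_X=0, N_B=2, N_F=2, L=4
Step 1: N_X=0, N_B=4, N_F=4, L=8
Step 2: N_X=0, N_B=8, N_F=8, L=16

Answer: 16


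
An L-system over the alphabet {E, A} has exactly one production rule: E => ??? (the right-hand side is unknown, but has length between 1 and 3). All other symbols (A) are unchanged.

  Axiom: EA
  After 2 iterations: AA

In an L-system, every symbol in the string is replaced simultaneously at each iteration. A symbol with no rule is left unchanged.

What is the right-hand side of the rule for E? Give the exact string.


Answer: A

Derivation:
Trying E => A:
  Step 0: EA
  Step 1: AA
  Step 2: AA
Matches the given result.


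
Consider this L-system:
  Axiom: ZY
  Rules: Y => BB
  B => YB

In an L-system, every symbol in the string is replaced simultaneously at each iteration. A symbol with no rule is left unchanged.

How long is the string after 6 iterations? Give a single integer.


Answer: 65

Derivation:
Step 0: length = 2
Step 1: length = 3
Step 2: length = 5
Step 3: length = 9
Step 4: length = 17
Step 5: length = 33
Step 6: length = 65


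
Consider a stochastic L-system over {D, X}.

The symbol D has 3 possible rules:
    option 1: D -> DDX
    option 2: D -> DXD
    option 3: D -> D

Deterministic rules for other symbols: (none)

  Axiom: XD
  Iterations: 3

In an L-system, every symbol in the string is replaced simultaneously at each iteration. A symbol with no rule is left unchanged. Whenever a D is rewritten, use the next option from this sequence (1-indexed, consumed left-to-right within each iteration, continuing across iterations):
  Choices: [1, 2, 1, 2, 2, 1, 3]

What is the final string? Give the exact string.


Answer: XDXDXDXDDDXDXX

Derivation:
Step 0: XD
Step 1: XDDX  (used choices [1])
Step 2: XDXDDDXX  (used choices [2, 1])
Step 3: XDXDXDXDDDXDXX  (used choices [2, 2, 1, 3])


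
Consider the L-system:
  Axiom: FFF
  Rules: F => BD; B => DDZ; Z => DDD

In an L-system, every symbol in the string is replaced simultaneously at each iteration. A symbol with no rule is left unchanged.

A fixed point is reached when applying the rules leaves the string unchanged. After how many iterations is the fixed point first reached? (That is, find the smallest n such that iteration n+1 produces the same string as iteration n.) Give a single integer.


Step 0: FFF
Step 1: BDBDBD
Step 2: DDZDDDZDDDZD
Step 3: DDDDDDDDDDDDDDDDDD
Step 4: DDDDDDDDDDDDDDDDDD  (unchanged — fixed point at step 3)

Answer: 3


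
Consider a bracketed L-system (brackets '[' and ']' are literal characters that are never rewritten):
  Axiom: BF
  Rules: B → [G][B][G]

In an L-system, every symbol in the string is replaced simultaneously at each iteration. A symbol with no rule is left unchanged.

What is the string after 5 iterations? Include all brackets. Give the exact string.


Answer: [G][[G][[G][[G][[G][B][G]][G]][G]][G]][G]F

Derivation:
Step 0: BF
Step 1: [G][B][G]F
Step 2: [G][[G][B][G]][G]F
Step 3: [G][[G][[G][B][G]][G]][G]F
Step 4: [G][[G][[G][[G][B][G]][G]][G]][G]F
Step 5: [G][[G][[G][[G][[G][B][G]][G]][G]][G]][G]F


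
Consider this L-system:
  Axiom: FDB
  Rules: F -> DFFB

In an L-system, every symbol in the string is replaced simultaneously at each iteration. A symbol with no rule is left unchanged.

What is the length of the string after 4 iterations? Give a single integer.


Answer: 48

Derivation:
Step 0: length = 3
Step 1: length = 6
Step 2: length = 12
Step 3: length = 24
Step 4: length = 48


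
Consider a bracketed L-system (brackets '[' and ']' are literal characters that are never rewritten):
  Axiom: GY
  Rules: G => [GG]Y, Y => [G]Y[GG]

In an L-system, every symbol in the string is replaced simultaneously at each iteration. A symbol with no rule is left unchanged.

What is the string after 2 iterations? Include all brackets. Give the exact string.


Answer: [[GG]Y[GG]Y][G]Y[GG][[GG]Y][G]Y[GG][[GG]Y[GG]Y]

Derivation:
Step 0: GY
Step 1: [GG]Y[G]Y[GG]
Step 2: [[GG]Y[GG]Y][G]Y[GG][[GG]Y][G]Y[GG][[GG]Y[GG]Y]


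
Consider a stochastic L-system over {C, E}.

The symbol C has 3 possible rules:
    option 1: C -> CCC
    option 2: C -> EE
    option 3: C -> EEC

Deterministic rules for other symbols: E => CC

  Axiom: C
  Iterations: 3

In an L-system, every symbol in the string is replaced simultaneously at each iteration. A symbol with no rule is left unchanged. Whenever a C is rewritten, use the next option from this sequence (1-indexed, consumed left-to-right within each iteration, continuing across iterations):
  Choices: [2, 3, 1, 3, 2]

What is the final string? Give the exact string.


Step 0: C
Step 1: EE  (used choices [2])
Step 2: CCCC  (used choices [])
Step 3: EECCCCEECEE  (used choices [3, 1, 3, 2])

Answer: EECCCCEECEE


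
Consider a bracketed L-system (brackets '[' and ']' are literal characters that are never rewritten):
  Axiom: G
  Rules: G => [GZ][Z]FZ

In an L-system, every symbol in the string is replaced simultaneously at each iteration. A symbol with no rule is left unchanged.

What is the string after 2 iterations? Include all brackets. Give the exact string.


Answer: [[GZ][Z]FZZ][Z]FZ

Derivation:
Step 0: G
Step 1: [GZ][Z]FZ
Step 2: [[GZ][Z]FZZ][Z]FZ


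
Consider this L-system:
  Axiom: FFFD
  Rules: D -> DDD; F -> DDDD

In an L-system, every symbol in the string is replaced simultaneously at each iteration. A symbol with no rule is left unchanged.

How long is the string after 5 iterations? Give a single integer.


Step 0: length = 4
Step 1: length = 15
Step 2: length = 45
Step 3: length = 135
Step 4: length = 405
Step 5: length = 1215

Answer: 1215


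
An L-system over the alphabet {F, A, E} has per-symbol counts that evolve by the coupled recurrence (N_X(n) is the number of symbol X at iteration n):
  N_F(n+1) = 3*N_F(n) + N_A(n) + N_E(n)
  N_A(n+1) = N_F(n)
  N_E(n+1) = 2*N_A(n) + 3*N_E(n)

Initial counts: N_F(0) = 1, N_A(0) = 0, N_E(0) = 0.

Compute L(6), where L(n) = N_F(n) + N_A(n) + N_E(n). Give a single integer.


Answer: 3221

Derivation:
Step 0: N_F=1, N_A=0, N_E=0, L=1
Step 1: N_F=3, N_A=1, N_E=0, L=4
Step 2: N_F=10, N_A=3, N_E=2, L=15
Step 3: N_F=35, N_A=10, N_E=12, L=57
Step 4: N_F=127, N_A=35, N_E=56, L=218
Step 5: N_F=472, N_A=127, N_E=238, L=837
Step 6: N_F=1781, N_A=472, N_E=968, L=3221


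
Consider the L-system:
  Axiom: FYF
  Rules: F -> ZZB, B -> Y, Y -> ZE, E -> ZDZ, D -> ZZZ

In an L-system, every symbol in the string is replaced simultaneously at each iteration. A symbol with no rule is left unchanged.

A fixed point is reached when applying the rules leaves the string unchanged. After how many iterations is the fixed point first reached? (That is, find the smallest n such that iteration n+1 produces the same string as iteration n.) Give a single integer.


Step 0: FYF
Step 1: ZZBZEZZB
Step 2: ZZYZZDZZZY
Step 3: ZZZEZZZZZZZZZE
Step 4: ZZZZDZZZZZZZZZZZDZ
Step 5: ZZZZZZZZZZZZZZZZZZZZZZ
Step 6: ZZZZZZZZZZZZZZZZZZZZZZ  (unchanged — fixed point at step 5)

Answer: 5


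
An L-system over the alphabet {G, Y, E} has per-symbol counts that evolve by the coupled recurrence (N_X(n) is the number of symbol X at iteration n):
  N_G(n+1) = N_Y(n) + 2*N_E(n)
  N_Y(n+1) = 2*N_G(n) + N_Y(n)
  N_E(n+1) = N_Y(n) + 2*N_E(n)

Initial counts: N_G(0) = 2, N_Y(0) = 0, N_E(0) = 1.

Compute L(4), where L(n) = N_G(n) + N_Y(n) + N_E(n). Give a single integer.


Step 0: N_G=2, N_Y=0, N_E=1, L=3
Step 1: N_G=2, N_Y=4, N_E=2, L=8
Step 2: N_G=8, N_Y=8, N_E=8, L=24
Step 3: N_G=24, N_Y=24, N_E=24, L=72
Step 4: N_G=72, N_Y=72, N_E=72, L=216

Answer: 216


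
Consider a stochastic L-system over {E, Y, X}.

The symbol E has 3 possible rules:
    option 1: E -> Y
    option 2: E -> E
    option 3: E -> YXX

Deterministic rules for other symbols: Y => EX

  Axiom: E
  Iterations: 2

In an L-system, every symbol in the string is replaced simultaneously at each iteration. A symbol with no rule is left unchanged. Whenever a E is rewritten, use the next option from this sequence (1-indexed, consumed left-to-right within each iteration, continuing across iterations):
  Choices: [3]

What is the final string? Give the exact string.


Step 0: E
Step 1: YXX  (used choices [3])
Step 2: EXXX  (used choices [])

Answer: EXXX


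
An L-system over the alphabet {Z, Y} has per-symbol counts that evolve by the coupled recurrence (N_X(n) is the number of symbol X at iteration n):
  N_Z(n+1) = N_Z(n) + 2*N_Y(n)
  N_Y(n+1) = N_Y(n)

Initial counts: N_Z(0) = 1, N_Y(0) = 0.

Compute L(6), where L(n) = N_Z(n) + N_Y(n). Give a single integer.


Answer: 1

Derivation:
Step 0: N_Z=1, N_Y=0, L=1
Step 1: N_Z=1, N_Y=0, L=1
Step 2: N_Z=1, N_Y=0, L=1
Step 3: N_Z=1, N_Y=0, L=1
Step 4: N_Z=1, N_Y=0, L=1
Step 5: N_Z=1, N_Y=0, L=1
Step 6: N_Z=1, N_Y=0, L=1


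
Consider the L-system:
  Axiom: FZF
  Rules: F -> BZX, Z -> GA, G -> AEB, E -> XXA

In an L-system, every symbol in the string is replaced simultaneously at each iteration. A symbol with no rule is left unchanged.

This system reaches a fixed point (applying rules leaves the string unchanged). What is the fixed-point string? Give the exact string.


Answer: BAXXABAXAXXABABAXXABAX

Derivation:
Step 0: FZF
Step 1: BZXGABZX
Step 2: BGAXAEBABGAX
Step 3: BAEBAXAXXABABAEBAX
Step 4: BAXXABAXAXXABABAXXABAX
Step 5: BAXXABAXAXXABABAXXABAX  (unchanged — fixed point at step 4)


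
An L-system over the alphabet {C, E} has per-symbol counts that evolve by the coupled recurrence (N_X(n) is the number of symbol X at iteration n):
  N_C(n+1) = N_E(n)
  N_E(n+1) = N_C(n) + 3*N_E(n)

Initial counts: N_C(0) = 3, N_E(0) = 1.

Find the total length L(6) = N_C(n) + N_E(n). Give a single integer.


Step 0: N_C=3, N_E=1, L=4
Step 1: N_C=1, N_E=6, L=7
Step 2: N_C=6, N_E=19, L=25
Step 3: N_C=19, N_E=63, L=82
Step 4: N_C=63, N_E=208, L=271
Step 5: N_C=208, N_E=687, L=895
Step 6: N_C=687, N_E=2269, L=2956

Answer: 2956


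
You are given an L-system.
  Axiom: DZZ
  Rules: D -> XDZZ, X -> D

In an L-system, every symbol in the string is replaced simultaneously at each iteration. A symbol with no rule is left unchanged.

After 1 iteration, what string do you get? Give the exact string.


Step 0: DZZ
Step 1: XDZZZZ

Answer: XDZZZZ


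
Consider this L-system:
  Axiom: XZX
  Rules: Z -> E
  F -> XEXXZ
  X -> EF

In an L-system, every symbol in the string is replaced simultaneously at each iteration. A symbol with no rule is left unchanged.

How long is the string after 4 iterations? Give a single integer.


Answer: 43

Derivation:
Step 0: length = 3
Step 1: length = 5
Step 2: length = 13
Step 3: length = 19
Step 4: length = 43


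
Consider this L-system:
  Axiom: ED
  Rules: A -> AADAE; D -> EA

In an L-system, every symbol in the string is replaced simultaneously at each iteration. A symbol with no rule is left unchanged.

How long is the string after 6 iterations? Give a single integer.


Step 0: length = 2
Step 1: length = 3
Step 2: length = 7
Step 3: length = 20
Step 4: length = 63
Step 5: length = 205
Step 6: length = 674

Answer: 674


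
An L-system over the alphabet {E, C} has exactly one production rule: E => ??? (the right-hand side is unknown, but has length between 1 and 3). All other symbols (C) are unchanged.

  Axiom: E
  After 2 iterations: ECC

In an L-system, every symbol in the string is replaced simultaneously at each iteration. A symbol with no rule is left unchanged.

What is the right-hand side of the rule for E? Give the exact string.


Trying E => EC:
  Step 0: E
  Step 1: EC
  Step 2: ECC
Matches the given result.

Answer: EC


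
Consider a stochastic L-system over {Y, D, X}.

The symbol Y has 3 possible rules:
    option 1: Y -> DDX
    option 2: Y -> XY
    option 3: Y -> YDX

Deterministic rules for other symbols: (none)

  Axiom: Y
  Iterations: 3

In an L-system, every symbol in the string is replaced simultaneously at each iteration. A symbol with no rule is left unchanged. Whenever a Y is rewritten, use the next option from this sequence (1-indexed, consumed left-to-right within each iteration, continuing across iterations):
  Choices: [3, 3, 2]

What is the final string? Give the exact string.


Step 0: Y
Step 1: YDX  (used choices [3])
Step 2: YDXDX  (used choices [3])
Step 3: XYDXDX  (used choices [2])

Answer: XYDXDX


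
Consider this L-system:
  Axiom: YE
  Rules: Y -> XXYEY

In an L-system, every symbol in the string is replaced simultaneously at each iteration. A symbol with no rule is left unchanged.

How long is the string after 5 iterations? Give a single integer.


Step 0: length = 2
Step 1: length = 6
Step 2: length = 14
Step 3: length = 30
Step 4: length = 62
Step 5: length = 126

Answer: 126


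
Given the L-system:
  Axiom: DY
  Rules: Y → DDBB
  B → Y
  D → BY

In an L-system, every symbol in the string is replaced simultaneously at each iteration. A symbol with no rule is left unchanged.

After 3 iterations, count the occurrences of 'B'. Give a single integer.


Answer: 12

Derivation:
Step 0: DY  (0 'B')
Step 1: BYDDBB  (3 'B')
Step 2: YDDBBBYBYYY  (4 'B')
Step 3: DDBBBYBYYYYDDBBYDDBBDDBBDDBB  (12 'B')


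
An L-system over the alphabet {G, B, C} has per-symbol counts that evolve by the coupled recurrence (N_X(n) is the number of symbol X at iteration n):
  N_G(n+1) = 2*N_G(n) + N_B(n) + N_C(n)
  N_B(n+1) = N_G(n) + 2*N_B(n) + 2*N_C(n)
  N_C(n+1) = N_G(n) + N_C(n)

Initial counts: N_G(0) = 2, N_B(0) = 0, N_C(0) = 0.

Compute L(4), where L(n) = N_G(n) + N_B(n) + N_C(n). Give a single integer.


Answer: 384

Derivation:
Step 0: N_G=2, N_B=0, N_C=0, L=2
Step 1: N_G=4, N_B=2, N_C=2, L=8
Step 2: N_G=12, N_B=12, N_C=6, L=30
Step 3: N_G=42, N_B=48, N_C=18, L=108
Step 4: N_G=150, N_B=174, N_C=60, L=384


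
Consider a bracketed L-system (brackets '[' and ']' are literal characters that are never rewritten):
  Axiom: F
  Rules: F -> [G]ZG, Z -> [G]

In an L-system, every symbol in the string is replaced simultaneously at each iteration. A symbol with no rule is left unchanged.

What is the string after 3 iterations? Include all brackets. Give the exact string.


Step 0: F
Step 1: [G]ZG
Step 2: [G][G]G
Step 3: [G][G]G

Answer: [G][G]G


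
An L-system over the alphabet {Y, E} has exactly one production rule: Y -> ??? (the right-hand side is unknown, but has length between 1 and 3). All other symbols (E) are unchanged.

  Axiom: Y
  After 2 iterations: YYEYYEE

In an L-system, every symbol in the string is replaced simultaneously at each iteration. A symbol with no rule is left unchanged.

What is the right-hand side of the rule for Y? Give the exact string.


Trying Y -> YYE:
  Step 0: Y
  Step 1: YYE
  Step 2: YYEYYEE
Matches the given result.

Answer: YYE


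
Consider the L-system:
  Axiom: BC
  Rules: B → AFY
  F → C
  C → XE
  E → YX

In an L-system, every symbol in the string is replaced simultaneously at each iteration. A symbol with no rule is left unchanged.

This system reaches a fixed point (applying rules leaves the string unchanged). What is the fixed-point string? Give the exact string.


Answer: AXYXYXYX

Derivation:
Step 0: BC
Step 1: AFYXE
Step 2: ACYXYX
Step 3: AXEYXYX
Step 4: AXYXYXYX
Step 5: AXYXYXYX  (unchanged — fixed point at step 4)


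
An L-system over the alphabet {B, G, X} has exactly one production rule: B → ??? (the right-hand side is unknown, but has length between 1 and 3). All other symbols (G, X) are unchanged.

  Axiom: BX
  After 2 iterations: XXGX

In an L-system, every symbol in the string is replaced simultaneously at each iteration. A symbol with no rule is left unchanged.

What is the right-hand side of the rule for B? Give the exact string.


Trying B → XXG:
  Step 0: BX
  Step 1: XXGX
  Step 2: XXGX
Matches the given result.

Answer: XXG


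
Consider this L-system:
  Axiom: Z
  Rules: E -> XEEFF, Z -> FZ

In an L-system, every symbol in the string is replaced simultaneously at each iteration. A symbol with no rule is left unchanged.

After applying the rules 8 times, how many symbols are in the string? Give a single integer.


Step 0: length = 1
Step 1: length = 2
Step 2: length = 3
Step 3: length = 4
Step 4: length = 5
Step 5: length = 6
Step 6: length = 7
Step 7: length = 8
Step 8: length = 9

Answer: 9


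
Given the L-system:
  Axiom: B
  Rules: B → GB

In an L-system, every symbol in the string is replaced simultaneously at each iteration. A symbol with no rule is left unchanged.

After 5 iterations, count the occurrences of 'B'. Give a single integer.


Step 0: B  (1 'B')
Step 1: GB  (1 'B')
Step 2: GGB  (1 'B')
Step 3: GGGB  (1 'B')
Step 4: GGGGB  (1 'B')
Step 5: GGGGGB  (1 'B')

Answer: 1


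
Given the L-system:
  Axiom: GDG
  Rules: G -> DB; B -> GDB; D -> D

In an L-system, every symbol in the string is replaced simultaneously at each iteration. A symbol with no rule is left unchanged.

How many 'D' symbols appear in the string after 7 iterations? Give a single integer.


Answer: 67

Derivation:
Step 0: GDG  (1 'D')
Step 1: DBDDB  (3 'D')
Step 2: DGDBDDGDB  (5 'D')
Step 3: DDBDGDBDDDBDGDB  (9 'D')
Step 4: DDGDBDDBDGDBDDDGDBDDBDGDB  (15 'D')
Step 5: DDDBDGDBDDGDBDDBDGDBDDDDBDGDBDDGDBDDBDGDB  (25 'D')
Step 6: DDDGDBDDBDGDBDDDBDGDBDDGDBDDBDGDBDDDDGDBDDBDGDBDDDBDGDBDDGDBDDBDGDB  (41 'D')
Step 7: DDDDBDGDBDDGDBDDBDGDBDDDGDBDDBDGDBDDDBDGDBDDGDBDDBDGDBDDDDDBDGDBDDGDBDDBDGDBDDDGDBDDBDGDBDDDBDGDBDDGDBDDBDGDB  (67 'D')
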